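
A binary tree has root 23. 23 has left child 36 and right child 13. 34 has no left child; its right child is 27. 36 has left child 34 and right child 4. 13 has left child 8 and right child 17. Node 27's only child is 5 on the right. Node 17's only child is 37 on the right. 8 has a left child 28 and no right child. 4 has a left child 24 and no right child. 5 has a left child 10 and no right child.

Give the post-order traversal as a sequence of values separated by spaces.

Post-order visits the left subtree, then the right subtree, then the node.
At 23: go left to 36.
  At 36: go left to 34.
    At 34: no left child.
    At 34: go right to 27.
      At 27: no left child.
      At 27: go right to 5.
        At 5: go left to 10.
          10 is a leaf — visit 10.
        At 5: no right child.
        Visit 5.
      Visit 27.
    Visit 34.
  At 36: go right to 4.
    At 4: go left to 24.
      24 is a leaf — visit 24.
    At 4: no right child.
    Visit 4.
  Visit 36.
At 23: go right to 13.
  At 13: go left to 8.
    At 8: go left to 28.
      28 is a leaf — visit 28.
    At 8: no right child.
    Visit 8.
  At 13: go right to 17.
    At 17: no left child.
    At 17: go right to 37.
      37 is a leaf — visit 37.
    Visit 17.
  Visit 13.
Visit 23.

10 5 27 34 24 4 36 28 8 37 17 13 23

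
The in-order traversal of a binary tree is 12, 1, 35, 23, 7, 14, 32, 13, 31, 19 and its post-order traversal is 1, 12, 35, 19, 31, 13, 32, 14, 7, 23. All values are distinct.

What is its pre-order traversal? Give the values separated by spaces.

23 35 12 1 7 14 32 13 31 19

The last element of post-order is the root; it splits in-order into left and right subtrees.
Root 23: left subtree has 3 nodes {12, 1, 35}, right has 6 {7, 14, 32, 13, 31, 19}.
  Root 35: left subtree has 2 nodes {12, 1}, right has 0 { }.
    Root 12: left subtree has 0 nodes { }, right has 1 {1}.
  Root 7: left subtree has 0 nodes { }, right has 5 {14, 32, 13, 31, 19}.
    Root 14: left subtree has 0 nodes { }, right has 4 {32, 13, 31, 19}.
      Root 32: left subtree has 0 nodes { }, right has 3 {13, 31, 19}.
        Root 13: left subtree has 0 nodes { }, right has 2 {31, 19}.
          Root 31: left subtree has 0 nodes { }, right has 1 {19}.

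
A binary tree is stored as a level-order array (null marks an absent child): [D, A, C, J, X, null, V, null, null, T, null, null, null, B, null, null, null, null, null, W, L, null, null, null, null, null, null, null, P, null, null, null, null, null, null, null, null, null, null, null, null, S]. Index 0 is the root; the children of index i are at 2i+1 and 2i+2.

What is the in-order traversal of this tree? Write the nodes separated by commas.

J, A, W, T, S, L, X, D, C, B, P, V

In-order visits the left subtree, then the node, then the right subtree.
At D: go left to A.
  At A: go left to J.
    J is a leaf — visit J.
  Visit A.
  At A: go right to X.
    At X: go left to T.
      At T: go left to W.
        W is a leaf — visit W.
      Visit T.
      At T: go right to L.
        At L: go left to S.
          S is a leaf — visit S.
        Visit L.
        At L: no right child.
    Visit X.
    At X: no right child.
Visit D.
At D: go right to C.
  At C: no left child.
  Visit C.
  At C: go right to V.
    At V: go left to B.
      At B: no left child.
      Visit B.
      At B: go right to P.
        P is a leaf — visit P.
    Visit V.
    At V: no right child.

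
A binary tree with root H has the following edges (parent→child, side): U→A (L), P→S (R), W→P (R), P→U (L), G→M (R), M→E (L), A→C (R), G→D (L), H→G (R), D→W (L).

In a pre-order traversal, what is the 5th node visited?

P

Pre-order visits the node, then its left subtree, then its right subtree.
Visit H.
At H: no left child.
At H: go right to G.
  Visit G.
  At G: go left to D.
    Visit D.
    At D: go left to W.
      Visit W.
      At W: no left child.
      At W: go right to P.
        Visit P.
        At P: go left to U.
          Visit U.
          At U: go left to A.
            Visit A.
            At A: no left child.
            At A: go right to C.
              C is a leaf — visit C.
          At U: no right child.
        At P: go right to S.
          S is a leaf — visit S.
    At D: no right child.
  At G: go right to M.
    Visit M.
    At M: go left to E.
      E is a leaf — visit E.
    At M: no right child.
Full pre-order sequence: H, G, D, W, P, U, A, C, S, M, E.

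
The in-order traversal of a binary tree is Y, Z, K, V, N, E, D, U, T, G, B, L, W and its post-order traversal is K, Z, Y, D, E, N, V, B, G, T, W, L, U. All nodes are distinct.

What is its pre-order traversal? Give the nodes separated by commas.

U, V, Y, Z, K, N, E, D, L, T, G, B, W

The last element of post-order is the root; it splits in-order into left and right subtrees.
Root U: left subtree has 7 nodes {Y, Z, K, V, N, E, D}, right has 5 {T, G, B, L, W}.
  Root V: left subtree has 3 nodes {Y, Z, K}, right has 3 {N, E, D}.
    Root Y: left subtree has 0 nodes { }, right has 2 {Z, K}.
      Root Z: left subtree has 0 nodes { }, right has 1 {K}.
    Root N: left subtree has 0 nodes { }, right has 2 {E, D}.
      Root E: left subtree has 0 nodes { }, right has 1 {D}.
  Root L: left subtree has 3 nodes {T, G, B}, right has 1 {W}.
    Root T: left subtree has 0 nodes { }, right has 2 {G, B}.
      Root G: left subtree has 0 nodes { }, right has 1 {B}.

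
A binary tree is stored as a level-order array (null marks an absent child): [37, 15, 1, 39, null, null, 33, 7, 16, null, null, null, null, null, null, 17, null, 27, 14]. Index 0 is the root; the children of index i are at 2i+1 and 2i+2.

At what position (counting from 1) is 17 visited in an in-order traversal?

In-order visits the left subtree, then the node, then the right subtree.
At 37: go left to 15.
  At 15: go left to 39.
    At 39: go left to 7.
      At 7: go left to 17.
        17 is a leaf — visit 17.
      Visit 7.
      At 7: no right child.
    Visit 39.
    At 39: go right to 16.
      At 16: go left to 27.
        27 is a leaf — visit 27.
      Visit 16.
      At 16: go right to 14.
        14 is a leaf — visit 14.
  Visit 15.
  At 15: no right child.
Visit 37.
At 37: go right to 1.
  At 1: no left child.
  Visit 1.
  At 1: go right to 33.
    33 is a leaf — visit 33.
Full in-order sequence: 17, 7, 39, 27, 16, 14, 15, 37, 1, 33.

1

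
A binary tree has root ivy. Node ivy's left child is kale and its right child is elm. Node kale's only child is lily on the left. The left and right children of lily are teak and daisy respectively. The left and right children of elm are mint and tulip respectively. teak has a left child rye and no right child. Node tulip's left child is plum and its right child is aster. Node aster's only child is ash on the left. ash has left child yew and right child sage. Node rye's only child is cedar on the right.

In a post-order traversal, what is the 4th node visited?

daisy

Post-order visits the left subtree, then the right subtree, then the node.
At ivy: go left to kale.
  At kale: go left to lily.
    At lily: go left to teak.
      At teak: go left to rye.
        At rye: no left child.
        At rye: go right to cedar.
          cedar is a leaf — visit cedar.
        Visit rye.
      At teak: no right child.
      Visit teak.
    At lily: go right to daisy.
      daisy is a leaf — visit daisy.
    Visit lily.
  At kale: no right child.
  Visit kale.
At ivy: go right to elm.
  At elm: go left to mint.
    mint is a leaf — visit mint.
  At elm: go right to tulip.
    At tulip: go left to plum.
      plum is a leaf — visit plum.
    At tulip: go right to aster.
      At aster: go left to ash.
        At ash: go left to yew.
          yew is a leaf — visit yew.
        At ash: go right to sage.
          sage is a leaf — visit sage.
        Visit ash.
      At aster: no right child.
      Visit aster.
    Visit tulip.
  Visit elm.
Visit ivy.
Full post-order sequence: cedar, rye, teak, daisy, lily, kale, mint, plum, yew, sage, ash, aster, tulip, elm, ivy.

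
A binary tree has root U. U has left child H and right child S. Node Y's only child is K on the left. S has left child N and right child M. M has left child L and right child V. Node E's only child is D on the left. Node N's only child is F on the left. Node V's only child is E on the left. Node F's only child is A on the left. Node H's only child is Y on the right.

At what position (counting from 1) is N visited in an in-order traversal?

7

In-order visits the left subtree, then the node, then the right subtree.
At U: go left to H.
  At H: no left child.
  Visit H.
  At H: go right to Y.
    At Y: go left to K.
      K is a leaf — visit K.
    Visit Y.
    At Y: no right child.
Visit U.
At U: go right to S.
  At S: go left to N.
    At N: go left to F.
      At F: go left to A.
        A is a leaf — visit A.
      Visit F.
      At F: no right child.
    Visit N.
    At N: no right child.
  Visit S.
  At S: go right to M.
    At M: go left to L.
      L is a leaf — visit L.
    Visit M.
    At M: go right to V.
      At V: go left to E.
        At E: go left to D.
          D is a leaf — visit D.
        Visit E.
        At E: no right child.
      Visit V.
      At V: no right child.
Full in-order sequence: H, K, Y, U, A, F, N, S, L, M, D, E, V.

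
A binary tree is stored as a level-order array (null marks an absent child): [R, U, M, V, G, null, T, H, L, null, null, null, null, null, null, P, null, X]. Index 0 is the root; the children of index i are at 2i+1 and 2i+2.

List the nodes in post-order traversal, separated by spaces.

Post-order visits the left subtree, then the right subtree, then the node.
At R: go left to U.
  At U: go left to V.
    At V: go left to H.
      At H: go left to P.
        P is a leaf — visit P.
      At H: no right child.
      Visit H.
    At V: go right to L.
      At L: go left to X.
        X is a leaf — visit X.
      At L: no right child.
      Visit L.
    Visit V.
  At U: go right to G.
    G is a leaf — visit G.
  Visit U.
At R: go right to M.
  At M: no left child.
  At M: go right to T.
    T is a leaf — visit T.
  Visit M.
Visit R.

P H X L V G U T M R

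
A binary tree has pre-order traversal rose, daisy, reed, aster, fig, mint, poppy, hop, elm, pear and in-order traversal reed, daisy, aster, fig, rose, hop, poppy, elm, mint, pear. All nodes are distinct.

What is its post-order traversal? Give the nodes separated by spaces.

The first element of pre-order is the root; it splits in-order into left and right subtrees.
Root rose: left subtree has 4 nodes {reed, daisy, aster, fig}, right has 5 {hop, poppy, elm, mint, pear}.
  Root daisy: left subtree has 1 node {reed}, right has 2 {aster, fig}.
    Root aster: left subtree has 0 nodes { }, right has 1 {fig}.
  Root mint: left subtree has 3 nodes {hop, poppy, elm}, right has 1 {pear}.
    Root poppy: left subtree has 1 node {hop}, right has 1 {elm}.

reed fig aster daisy hop elm poppy pear mint rose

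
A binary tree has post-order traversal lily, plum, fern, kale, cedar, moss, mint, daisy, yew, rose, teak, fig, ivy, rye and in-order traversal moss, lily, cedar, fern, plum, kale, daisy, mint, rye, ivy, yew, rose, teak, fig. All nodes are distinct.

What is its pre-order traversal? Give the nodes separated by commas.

rye, daisy, moss, cedar, lily, kale, fern, plum, mint, ivy, fig, teak, rose, yew

The last element of post-order is the root; it splits in-order into left and right subtrees.
Root rye: left subtree has 8 nodes {moss, lily, cedar, fern, plum, kale, daisy, mint}, right has 5 {ivy, yew, rose, teak, fig}.
  Root daisy: left subtree has 6 nodes {moss, lily, cedar, fern, plum, kale}, right has 1 {mint}.
    Root moss: left subtree has 0 nodes { }, right has 5 {lily, cedar, fern, plum, kale}.
      Root cedar: left subtree has 1 node {lily}, right has 3 {fern, plum, kale}.
        Root kale: left subtree has 2 nodes {fern, plum}, right has 0 { }.
          Root fern: left subtree has 0 nodes { }, right has 1 {plum}.
  Root ivy: left subtree has 0 nodes { }, right has 4 {yew, rose, teak, fig}.
    Root fig: left subtree has 3 nodes {yew, rose, teak}, right has 0 { }.
      Root teak: left subtree has 2 nodes {yew, rose}, right has 0 { }.
        Root rose: left subtree has 1 node {yew}, right has 0 { }.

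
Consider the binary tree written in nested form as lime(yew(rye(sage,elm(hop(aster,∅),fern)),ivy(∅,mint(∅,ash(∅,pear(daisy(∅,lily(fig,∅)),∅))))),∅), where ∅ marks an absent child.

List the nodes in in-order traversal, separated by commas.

sage, rye, aster, hop, elm, fern, yew, ivy, mint, ash, daisy, fig, lily, pear, lime

In-order visits the left subtree, then the node, then the right subtree.
At lime: go left to yew.
  At yew: go left to rye.
    At rye: go left to sage.
      sage is a leaf — visit sage.
    Visit rye.
    At rye: go right to elm.
      At elm: go left to hop.
        At hop: go left to aster.
          aster is a leaf — visit aster.
        Visit hop.
        At hop: no right child.
      Visit elm.
      At elm: go right to fern.
        fern is a leaf — visit fern.
  Visit yew.
  At yew: go right to ivy.
    At ivy: no left child.
    Visit ivy.
    At ivy: go right to mint.
      At mint: no left child.
      Visit mint.
      At mint: go right to ash.
        At ash: no left child.
        Visit ash.
        At ash: go right to pear.
          At pear: go left to daisy.
            At daisy: no left child.
            Visit daisy.
            At daisy: go right to lily.
              At lily: go left to fig.
                fig is a leaf — visit fig.
              Visit lily.
              At lily: no right child.
          Visit pear.
          At pear: no right child.
Visit lime.
At lime: no right child.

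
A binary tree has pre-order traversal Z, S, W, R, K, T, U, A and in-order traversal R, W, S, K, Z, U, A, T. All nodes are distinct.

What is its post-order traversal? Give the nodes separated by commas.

R, W, K, S, A, U, T, Z

The first element of pre-order is the root; it splits in-order into left and right subtrees.
Root Z: left subtree has 4 nodes {R, W, S, K}, right has 3 {U, A, T}.
  Root S: left subtree has 2 nodes {R, W}, right has 1 {K}.
    Root W: left subtree has 1 node {R}, right has 0 { }.
  Root T: left subtree has 2 nodes {U, A}, right has 0 { }.
    Root U: left subtree has 0 nodes { }, right has 1 {A}.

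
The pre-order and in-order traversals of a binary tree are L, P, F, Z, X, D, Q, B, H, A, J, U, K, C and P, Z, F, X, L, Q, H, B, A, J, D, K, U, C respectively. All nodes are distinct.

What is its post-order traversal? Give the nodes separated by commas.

Z, X, F, P, H, J, A, B, Q, K, C, U, D, L

The first element of pre-order is the root; it splits in-order into left and right subtrees.
Root L: left subtree has 4 nodes {P, Z, F, X}, right has 9 {Q, H, B, A, J, D, K, U, C}.
  Root P: left subtree has 0 nodes { }, right has 3 {Z, F, X}.
    Root F: left subtree has 1 node {Z}, right has 1 {X}.
  Root D: left subtree has 5 nodes {Q, H, B, A, J}, right has 3 {K, U, C}.
    Root Q: left subtree has 0 nodes { }, right has 4 {H, B, A, J}.
      Root B: left subtree has 1 node {H}, right has 2 {A, J}.
        Root A: left subtree has 0 nodes { }, right has 1 {J}.
    Root U: left subtree has 1 node {K}, right has 1 {C}.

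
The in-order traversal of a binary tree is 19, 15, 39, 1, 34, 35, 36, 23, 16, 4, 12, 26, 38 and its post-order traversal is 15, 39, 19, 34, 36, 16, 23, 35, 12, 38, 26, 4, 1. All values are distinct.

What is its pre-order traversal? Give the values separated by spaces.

The last element of post-order is the root; it splits in-order into left and right subtrees.
Root 1: left subtree has 3 nodes {19, 15, 39}, right has 9 {34, 35, 36, 23, 16, 4, 12, 26, 38}.
  Root 19: left subtree has 0 nodes { }, right has 2 {15, 39}.
    Root 39: left subtree has 1 node {15}, right has 0 { }.
  Root 4: left subtree has 5 nodes {34, 35, 36, 23, 16}, right has 3 {12, 26, 38}.
    Root 35: left subtree has 1 node {34}, right has 3 {36, 23, 16}.
      Root 23: left subtree has 1 node {36}, right has 1 {16}.
    Root 26: left subtree has 1 node {12}, right has 1 {38}.

1 19 39 15 4 35 34 23 36 16 26 12 38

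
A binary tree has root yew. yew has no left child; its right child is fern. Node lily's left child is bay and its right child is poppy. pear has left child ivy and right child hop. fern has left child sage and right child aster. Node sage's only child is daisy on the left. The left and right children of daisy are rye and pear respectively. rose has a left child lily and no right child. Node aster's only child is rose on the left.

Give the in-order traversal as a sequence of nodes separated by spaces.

yew rye daisy ivy pear hop sage fern bay lily poppy rose aster

In-order visits the left subtree, then the node, then the right subtree.
At yew: no left child.
Visit yew.
At yew: go right to fern.
  At fern: go left to sage.
    At sage: go left to daisy.
      At daisy: go left to rye.
        rye is a leaf — visit rye.
      Visit daisy.
      At daisy: go right to pear.
        At pear: go left to ivy.
          ivy is a leaf — visit ivy.
        Visit pear.
        At pear: go right to hop.
          hop is a leaf — visit hop.
    Visit sage.
    At sage: no right child.
  Visit fern.
  At fern: go right to aster.
    At aster: go left to rose.
      At rose: go left to lily.
        At lily: go left to bay.
          bay is a leaf — visit bay.
        Visit lily.
        At lily: go right to poppy.
          poppy is a leaf — visit poppy.
      Visit rose.
      At rose: no right child.
    Visit aster.
    At aster: no right child.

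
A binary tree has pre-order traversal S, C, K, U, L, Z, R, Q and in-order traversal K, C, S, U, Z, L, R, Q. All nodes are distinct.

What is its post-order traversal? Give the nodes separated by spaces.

K C Z Q R L U S

The first element of pre-order is the root; it splits in-order into left and right subtrees.
Root S: left subtree has 2 nodes {K, C}, right has 5 {U, Z, L, R, Q}.
  Root C: left subtree has 1 node {K}, right has 0 { }.
  Root U: left subtree has 0 nodes { }, right has 4 {Z, L, R, Q}.
    Root L: left subtree has 1 node {Z}, right has 2 {R, Q}.
      Root R: left subtree has 0 nodes { }, right has 1 {Q}.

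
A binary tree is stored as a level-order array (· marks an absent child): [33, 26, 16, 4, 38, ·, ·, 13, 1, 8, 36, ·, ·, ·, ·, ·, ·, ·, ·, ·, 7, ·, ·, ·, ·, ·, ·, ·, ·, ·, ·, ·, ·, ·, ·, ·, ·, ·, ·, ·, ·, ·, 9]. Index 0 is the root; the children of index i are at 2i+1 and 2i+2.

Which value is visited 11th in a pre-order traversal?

16

Pre-order visits the node, then its left subtree, then its right subtree.
Visit 33.
At 33: go left to 26.
  Visit 26.
  At 26: go left to 4.
    Visit 4.
    At 4: go left to 13.
      13 is a leaf — visit 13.
    At 4: go right to 1.
      1 is a leaf — visit 1.
  At 26: go right to 38.
    Visit 38.
    At 38: go left to 8.
      Visit 8.
      At 8: no left child.
      At 8: go right to 7.
        Visit 7.
        At 7: no left child.
        At 7: go right to 9.
          9 is a leaf — visit 9.
    At 38: go right to 36.
      36 is a leaf — visit 36.
At 33: go right to 16.
  16 is a leaf — visit 16.
Full pre-order sequence: 33, 26, 4, 13, 1, 38, 8, 7, 9, 36, 16.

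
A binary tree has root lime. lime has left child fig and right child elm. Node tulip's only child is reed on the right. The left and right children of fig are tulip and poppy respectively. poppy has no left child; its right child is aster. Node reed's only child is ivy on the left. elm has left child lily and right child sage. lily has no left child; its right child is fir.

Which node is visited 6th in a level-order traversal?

Level-order visits nodes level by level from the root, left to right within each level.
Level 0: lime
Level 1: fig, elm
Level 2: tulip, poppy, lily, sage
Level 3: reed, aster, fir
Level 4: ivy
Full level-order sequence: lime, fig, elm, tulip, poppy, lily, sage, reed, aster, fir, ivy.

lily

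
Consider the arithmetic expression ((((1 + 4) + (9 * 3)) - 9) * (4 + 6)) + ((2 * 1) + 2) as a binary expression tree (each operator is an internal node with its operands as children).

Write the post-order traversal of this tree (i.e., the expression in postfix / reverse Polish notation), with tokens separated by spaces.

Post-order on an expression tree gives postfix notation: for each operator, emit left operand, right operand, then the operator.

1 4 + 9 3 * + 9 - 4 6 + * 2 1 * 2 + +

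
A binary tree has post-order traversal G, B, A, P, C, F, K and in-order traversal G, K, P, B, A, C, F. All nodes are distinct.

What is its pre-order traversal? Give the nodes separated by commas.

The last element of post-order is the root; it splits in-order into left and right subtrees.
Root K: left subtree has 1 node {G}, right has 5 {P, B, A, C, F}.
  Root F: left subtree has 4 nodes {P, B, A, C}, right has 0 { }.
    Root C: left subtree has 3 nodes {P, B, A}, right has 0 { }.
      Root P: left subtree has 0 nodes { }, right has 2 {B, A}.
        Root A: left subtree has 1 node {B}, right has 0 { }.

K, G, F, C, P, A, B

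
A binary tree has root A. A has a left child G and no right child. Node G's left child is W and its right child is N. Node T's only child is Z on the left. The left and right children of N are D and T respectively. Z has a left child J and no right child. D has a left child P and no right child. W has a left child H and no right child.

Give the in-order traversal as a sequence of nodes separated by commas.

H, W, G, P, D, N, J, Z, T, A

In-order visits the left subtree, then the node, then the right subtree.
At A: go left to G.
  At G: go left to W.
    At W: go left to H.
      H is a leaf — visit H.
    Visit W.
    At W: no right child.
  Visit G.
  At G: go right to N.
    At N: go left to D.
      At D: go left to P.
        P is a leaf — visit P.
      Visit D.
      At D: no right child.
    Visit N.
    At N: go right to T.
      At T: go left to Z.
        At Z: go left to J.
          J is a leaf — visit J.
        Visit Z.
        At Z: no right child.
      Visit T.
      At T: no right child.
Visit A.
At A: no right child.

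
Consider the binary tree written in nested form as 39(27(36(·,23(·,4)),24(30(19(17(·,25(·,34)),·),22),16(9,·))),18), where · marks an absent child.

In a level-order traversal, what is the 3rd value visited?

Level-order visits nodes level by level from the root, left to right within each level.
Level 0: 39
Level 1: 27, 18
Level 2: 36, 24
Level 3: 23, 30, 16
Level 4: 4, 19, 22, 9
Level 5: 17
Level 6: 25
Level 7: 34
Full level-order sequence: 39, 27, 18, 36, 24, 23, 30, 16, 4, 19, 22, 9, 17, 25, 34.

18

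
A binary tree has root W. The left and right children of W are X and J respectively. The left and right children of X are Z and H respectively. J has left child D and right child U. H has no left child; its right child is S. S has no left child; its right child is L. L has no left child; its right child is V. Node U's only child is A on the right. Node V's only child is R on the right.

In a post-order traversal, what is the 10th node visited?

U

Post-order visits the left subtree, then the right subtree, then the node.
At W: go left to X.
  At X: go left to Z.
    Z is a leaf — visit Z.
  At X: go right to H.
    At H: no left child.
    At H: go right to S.
      At S: no left child.
      At S: go right to L.
        At L: no left child.
        At L: go right to V.
          At V: no left child.
          At V: go right to R.
            R is a leaf — visit R.
          Visit V.
        Visit L.
      Visit S.
    Visit H.
  Visit X.
At W: go right to J.
  At J: go left to D.
    D is a leaf — visit D.
  At J: go right to U.
    At U: no left child.
    At U: go right to A.
      A is a leaf — visit A.
    Visit U.
  Visit J.
Visit W.
Full post-order sequence: Z, R, V, L, S, H, X, D, A, U, J, W.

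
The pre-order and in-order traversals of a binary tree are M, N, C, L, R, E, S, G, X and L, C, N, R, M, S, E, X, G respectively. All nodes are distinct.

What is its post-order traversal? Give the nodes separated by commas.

L, C, R, N, S, X, G, E, M

The first element of pre-order is the root; it splits in-order into left and right subtrees.
Root M: left subtree has 4 nodes {L, C, N, R}, right has 4 {S, E, X, G}.
  Root N: left subtree has 2 nodes {L, C}, right has 1 {R}.
    Root C: left subtree has 1 node {L}, right has 0 { }.
  Root E: left subtree has 1 node {S}, right has 2 {X, G}.
    Root G: left subtree has 1 node {X}, right has 0 { }.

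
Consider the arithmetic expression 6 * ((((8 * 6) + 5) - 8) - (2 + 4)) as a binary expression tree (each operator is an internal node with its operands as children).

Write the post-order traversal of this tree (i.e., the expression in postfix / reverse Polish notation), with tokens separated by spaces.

Post-order on an expression tree gives postfix notation: for each operator, emit left operand, right operand, then the operator.

6 8 6 * 5 + 8 - 2 4 + - *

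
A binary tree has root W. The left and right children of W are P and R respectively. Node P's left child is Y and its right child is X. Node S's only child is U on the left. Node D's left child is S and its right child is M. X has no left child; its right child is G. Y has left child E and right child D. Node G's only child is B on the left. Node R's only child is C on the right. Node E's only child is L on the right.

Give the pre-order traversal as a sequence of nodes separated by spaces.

Pre-order visits the node, then its left subtree, then its right subtree.
Visit W.
At W: go left to P.
  Visit P.
  At P: go left to Y.
    Visit Y.
    At Y: go left to E.
      Visit E.
      At E: no left child.
      At E: go right to L.
        L is a leaf — visit L.
    At Y: go right to D.
      Visit D.
      At D: go left to S.
        Visit S.
        At S: go left to U.
          U is a leaf — visit U.
        At S: no right child.
      At D: go right to M.
        M is a leaf — visit M.
  At P: go right to X.
    Visit X.
    At X: no left child.
    At X: go right to G.
      Visit G.
      At G: go left to B.
        B is a leaf — visit B.
      At G: no right child.
At W: go right to R.
  Visit R.
  At R: no left child.
  At R: go right to C.
    C is a leaf — visit C.

W P Y E L D S U M X G B R C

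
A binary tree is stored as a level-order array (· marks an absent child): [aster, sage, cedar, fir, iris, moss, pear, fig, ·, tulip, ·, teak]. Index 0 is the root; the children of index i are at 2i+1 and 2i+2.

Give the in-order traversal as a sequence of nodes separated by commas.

In-order visits the left subtree, then the node, then the right subtree.
At aster: go left to sage.
  At sage: go left to fir.
    At fir: go left to fig.
      fig is a leaf — visit fig.
    Visit fir.
    At fir: no right child.
  Visit sage.
  At sage: go right to iris.
    At iris: go left to tulip.
      tulip is a leaf — visit tulip.
    Visit iris.
    At iris: no right child.
Visit aster.
At aster: go right to cedar.
  At cedar: go left to moss.
    At moss: go left to teak.
      teak is a leaf — visit teak.
    Visit moss.
    At moss: no right child.
  Visit cedar.
  At cedar: go right to pear.
    pear is a leaf — visit pear.

fig, fir, sage, tulip, iris, aster, teak, moss, cedar, pear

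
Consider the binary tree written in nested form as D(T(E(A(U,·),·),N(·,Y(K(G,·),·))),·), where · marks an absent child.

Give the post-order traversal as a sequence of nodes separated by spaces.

U A E G K Y N T D

Post-order visits the left subtree, then the right subtree, then the node.
At D: go left to T.
  At T: go left to E.
    At E: go left to A.
      At A: go left to U.
        U is a leaf — visit U.
      At A: no right child.
      Visit A.
    At E: no right child.
    Visit E.
  At T: go right to N.
    At N: no left child.
    At N: go right to Y.
      At Y: go left to K.
        At K: go left to G.
          G is a leaf — visit G.
        At K: no right child.
        Visit K.
      At Y: no right child.
      Visit Y.
    Visit N.
  Visit T.
At D: no right child.
Visit D.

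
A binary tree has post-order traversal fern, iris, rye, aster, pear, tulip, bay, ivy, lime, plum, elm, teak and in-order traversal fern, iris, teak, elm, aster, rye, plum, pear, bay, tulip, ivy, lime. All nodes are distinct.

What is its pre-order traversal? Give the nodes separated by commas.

teak, iris, fern, elm, plum, aster, rye, lime, ivy, bay, pear, tulip

The last element of post-order is the root; it splits in-order into left and right subtrees.
Root teak: left subtree has 2 nodes {fern, iris}, right has 9 {elm, aster, rye, plum, pear, bay, tulip, ivy, lime}.
  Root iris: left subtree has 1 node {fern}, right has 0 { }.
  Root elm: left subtree has 0 nodes { }, right has 8 {aster, rye, plum, pear, bay, tulip, ivy, lime}.
    Root plum: left subtree has 2 nodes {aster, rye}, right has 5 {pear, bay, tulip, ivy, lime}.
      Root aster: left subtree has 0 nodes { }, right has 1 {rye}.
      Root lime: left subtree has 4 nodes {pear, bay, tulip, ivy}, right has 0 { }.
        Root ivy: left subtree has 3 nodes {pear, bay, tulip}, right has 0 { }.
          Root bay: left subtree has 1 node {pear}, right has 1 {tulip}.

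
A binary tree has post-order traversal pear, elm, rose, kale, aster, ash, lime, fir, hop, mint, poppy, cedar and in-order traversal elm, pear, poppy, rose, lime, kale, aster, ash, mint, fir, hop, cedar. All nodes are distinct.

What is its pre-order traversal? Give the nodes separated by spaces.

The last element of post-order is the root; it splits in-order into left and right subtrees.
Root cedar: left subtree has 11 nodes {elm, pear, poppy, rose, lime, kale, aster, ash, mint, fir, hop}, right has 0 { }.
  Root poppy: left subtree has 2 nodes {elm, pear}, right has 8 {rose, lime, kale, aster, ash, mint, fir, hop}.
    Root elm: left subtree has 0 nodes { }, right has 1 {pear}.
    Root mint: left subtree has 5 nodes {rose, lime, kale, aster, ash}, right has 2 {fir, hop}.
      Root lime: left subtree has 1 node {rose}, right has 3 {kale, aster, ash}.
        Root ash: left subtree has 2 nodes {kale, aster}, right has 0 { }.
          Root aster: left subtree has 1 node {kale}, right has 0 { }.
      Root hop: left subtree has 1 node {fir}, right has 0 { }.

cedar poppy elm pear mint lime rose ash aster kale hop fir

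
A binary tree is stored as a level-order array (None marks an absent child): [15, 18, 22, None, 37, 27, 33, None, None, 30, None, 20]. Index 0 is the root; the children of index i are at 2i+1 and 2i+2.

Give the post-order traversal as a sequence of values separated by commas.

30, 37, 18, 20, 27, 33, 22, 15

Post-order visits the left subtree, then the right subtree, then the node.
At 15: go left to 18.
  At 18: no left child.
  At 18: go right to 37.
    At 37: go left to 30.
      30 is a leaf — visit 30.
    At 37: no right child.
    Visit 37.
  Visit 18.
At 15: go right to 22.
  At 22: go left to 27.
    At 27: go left to 20.
      20 is a leaf — visit 20.
    At 27: no right child.
    Visit 27.
  At 22: go right to 33.
    33 is a leaf — visit 33.
  Visit 22.
Visit 15.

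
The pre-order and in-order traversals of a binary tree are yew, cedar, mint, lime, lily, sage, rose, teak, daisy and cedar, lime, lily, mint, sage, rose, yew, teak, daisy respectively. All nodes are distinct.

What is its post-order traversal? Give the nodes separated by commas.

The first element of pre-order is the root; it splits in-order into left and right subtrees.
Root yew: left subtree has 6 nodes {cedar, lime, lily, mint, sage, rose}, right has 2 {teak, daisy}.
  Root cedar: left subtree has 0 nodes { }, right has 5 {lime, lily, mint, sage, rose}.
    Root mint: left subtree has 2 nodes {lime, lily}, right has 2 {sage, rose}.
      Root lime: left subtree has 0 nodes { }, right has 1 {lily}.
      Root sage: left subtree has 0 nodes { }, right has 1 {rose}.
  Root teak: left subtree has 0 nodes { }, right has 1 {daisy}.

lily, lime, rose, sage, mint, cedar, daisy, teak, yew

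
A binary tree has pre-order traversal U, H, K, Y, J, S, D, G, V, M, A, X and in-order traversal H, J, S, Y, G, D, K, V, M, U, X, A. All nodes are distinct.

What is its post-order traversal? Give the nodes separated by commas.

The first element of pre-order is the root; it splits in-order into left and right subtrees.
Root U: left subtree has 9 nodes {H, J, S, Y, G, D, K, V, M}, right has 2 {X, A}.
  Root H: left subtree has 0 nodes { }, right has 8 {J, S, Y, G, D, K, V, M}.
    Root K: left subtree has 5 nodes {J, S, Y, G, D}, right has 2 {V, M}.
      Root Y: left subtree has 2 nodes {J, S}, right has 2 {G, D}.
        Root J: left subtree has 0 nodes { }, right has 1 {S}.
        Root D: left subtree has 1 node {G}, right has 0 { }.
      Root V: left subtree has 0 nodes { }, right has 1 {M}.
  Root A: left subtree has 1 node {X}, right has 0 { }.

S, J, G, D, Y, M, V, K, H, X, A, U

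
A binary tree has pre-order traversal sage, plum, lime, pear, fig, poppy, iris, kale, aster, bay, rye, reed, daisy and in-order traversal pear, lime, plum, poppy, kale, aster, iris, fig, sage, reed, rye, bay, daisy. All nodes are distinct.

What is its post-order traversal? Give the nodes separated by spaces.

The first element of pre-order is the root; it splits in-order into left and right subtrees.
Root sage: left subtree has 8 nodes {pear, lime, plum, poppy, kale, aster, iris, fig}, right has 4 {reed, rye, bay, daisy}.
  Root plum: left subtree has 2 nodes {pear, lime}, right has 5 {poppy, kale, aster, iris, fig}.
    Root lime: left subtree has 1 node {pear}, right has 0 { }.
    Root fig: left subtree has 4 nodes {poppy, kale, aster, iris}, right has 0 { }.
      Root poppy: left subtree has 0 nodes { }, right has 3 {kale, aster, iris}.
        Root iris: left subtree has 2 nodes {kale, aster}, right has 0 { }.
          Root kale: left subtree has 0 nodes { }, right has 1 {aster}.
  Root bay: left subtree has 2 nodes {reed, rye}, right has 1 {daisy}.
    Root rye: left subtree has 1 node {reed}, right has 0 { }.

pear lime aster kale iris poppy fig plum reed rye daisy bay sage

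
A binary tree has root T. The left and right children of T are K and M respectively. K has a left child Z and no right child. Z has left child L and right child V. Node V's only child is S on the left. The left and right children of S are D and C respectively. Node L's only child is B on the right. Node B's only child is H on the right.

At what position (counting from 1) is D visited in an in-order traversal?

5

In-order visits the left subtree, then the node, then the right subtree.
At T: go left to K.
  At K: go left to Z.
    At Z: go left to L.
      At L: no left child.
      Visit L.
      At L: go right to B.
        At B: no left child.
        Visit B.
        At B: go right to H.
          H is a leaf — visit H.
    Visit Z.
    At Z: go right to V.
      At V: go left to S.
        At S: go left to D.
          D is a leaf — visit D.
        Visit S.
        At S: go right to C.
          C is a leaf — visit C.
      Visit V.
      At V: no right child.
  Visit K.
  At K: no right child.
Visit T.
At T: go right to M.
  M is a leaf — visit M.
Full in-order sequence: L, B, H, Z, D, S, C, V, K, T, M.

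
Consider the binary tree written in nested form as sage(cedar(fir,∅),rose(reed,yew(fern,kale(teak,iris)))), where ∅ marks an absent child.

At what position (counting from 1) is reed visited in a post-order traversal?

Post-order visits the left subtree, then the right subtree, then the node.
At sage: go left to cedar.
  At cedar: go left to fir.
    fir is a leaf — visit fir.
  At cedar: no right child.
  Visit cedar.
At sage: go right to rose.
  At rose: go left to reed.
    reed is a leaf — visit reed.
  At rose: go right to yew.
    At yew: go left to fern.
      fern is a leaf — visit fern.
    At yew: go right to kale.
      At kale: go left to teak.
        teak is a leaf — visit teak.
      At kale: go right to iris.
        iris is a leaf — visit iris.
      Visit kale.
    Visit yew.
  Visit rose.
Visit sage.
Full post-order sequence: fir, cedar, reed, fern, teak, iris, kale, yew, rose, sage.

3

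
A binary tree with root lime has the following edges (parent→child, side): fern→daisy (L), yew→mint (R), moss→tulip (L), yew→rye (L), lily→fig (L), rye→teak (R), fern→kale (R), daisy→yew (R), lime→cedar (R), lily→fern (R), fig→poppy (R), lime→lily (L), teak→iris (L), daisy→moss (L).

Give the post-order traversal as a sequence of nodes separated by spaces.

Post-order visits the left subtree, then the right subtree, then the node.
At lime: go left to lily.
  At lily: go left to fig.
    At fig: no left child.
    At fig: go right to poppy.
      poppy is a leaf — visit poppy.
    Visit fig.
  At lily: go right to fern.
    At fern: go left to daisy.
      At daisy: go left to moss.
        At moss: go left to tulip.
          tulip is a leaf — visit tulip.
        At moss: no right child.
        Visit moss.
      At daisy: go right to yew.
        At yew: go left to rye.
          At rye: no left child.
          At rye: go right to teak.
            At teak: go left to iris.
              iris is a leaf — visit iris.
            At teak: no right child.
            Visit teak.
          Visit rye.
        At yew: go right to mint.
          mint is a leaf — visit mint.
        Visit yew.
      Visit daisy.
    At fern: go right to kale.
      kale is a leaf — visit kale.
    Visit fern.
  Visit lily.
At lime: go right to cedar.
  cedar is a leaf — visit cedar.
Visit lime.

poppy fig tulip moss iris teak rye mint yew daisy kale fern lily cedar lime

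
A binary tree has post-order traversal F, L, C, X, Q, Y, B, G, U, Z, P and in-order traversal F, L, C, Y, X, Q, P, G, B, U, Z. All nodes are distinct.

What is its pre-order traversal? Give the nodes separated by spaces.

The last element of post-order is the root; it splits in-order into left and right subtrees.
Root P: left subtree has 6 nodes {F, L, C, Y, X, Q}, right has 4 {G, B, U, Z}.
  Root Y: left subtree has 3 nodes {F, L, C}, right has 2 {X, Q}.
    Root C: left subtree has 2 nodes {F, L}, right has 0 { }.
      Root L: left subtree has 1 node {F}, right has 0 { }.
    Root Q: left subtree has 1 node {X}, right has 0 { }.
  Root Z: left subtree has 3 nodes {G, B, U}, right has 0 { }.
    Root U: left subtree has 2 nodes {G, B}, right has 0 { }.
      Root G: left subtree has 0 nodes { }, right has 1 {B}.

P Y C L F Q X Z U G B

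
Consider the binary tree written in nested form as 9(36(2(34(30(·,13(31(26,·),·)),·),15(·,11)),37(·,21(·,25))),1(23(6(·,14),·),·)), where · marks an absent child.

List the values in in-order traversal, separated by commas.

30, 26, 31, 13, 34, 2, 15, 11, 36, 37, 21, 25, 9, 6, 14, 23, 1

In-order visits the left subtree, then the node, then the right subtree.
At 9: go left to 36.
  At 36: go left to 2.
    At 2: go left to 34.
      At 34: go left to 30.
        At 30: no left child.
        Visit 30.
        At 30: go right to 13.
          At 13: go left to 31.
            At 31: go left to 26.
              26 is a leaf — visit 26.
            Visit 31.
            At 31: no right child.
          Visit 13.
          At 13: no right child.
      Visit 34.
      At 34: no right child.
    Visit 2.
    At 2: go right to 15.
      At 15: no left child.
      Visit 15.
      At 15: go right to 11.
        11 is a leaf — visit 11.
  Visit 36.
  At 36: go right to 37.
    At 37: no left child.
    Visit 37.
    At 37: go right to 21.
      At 21: no left child.
      Visit 21.
      At 21: go right to 25.
        25 is a leaf — visit 25.
Visit 9.
At 9: go right to 1.
  At 1: go left to 23.
    At 23: go left to 6.
      At 6: no left child.
      Visit 6.
      At 6: go right to 14.
        14 is a leaf — visit 14.
    Visit 23.
    At 23: no right child.
  Visit 1.
  At 1: no right child.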